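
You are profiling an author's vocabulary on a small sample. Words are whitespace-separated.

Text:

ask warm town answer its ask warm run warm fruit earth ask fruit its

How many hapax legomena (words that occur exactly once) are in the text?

Frequencies: ask:3, warm:3, its:2, fruit:2, town:1, answer:1, run:1, earth:1
Hapax (freq=1): answer, earth, run, town

4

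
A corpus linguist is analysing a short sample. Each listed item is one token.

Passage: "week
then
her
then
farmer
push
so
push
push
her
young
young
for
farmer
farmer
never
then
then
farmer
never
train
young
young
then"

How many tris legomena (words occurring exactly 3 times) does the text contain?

Frequencies: then:5, farmer:4, young:4, push:3, her:2, never:2, week:1, so:1, for:1, train:1
Words with frequency 3: push

1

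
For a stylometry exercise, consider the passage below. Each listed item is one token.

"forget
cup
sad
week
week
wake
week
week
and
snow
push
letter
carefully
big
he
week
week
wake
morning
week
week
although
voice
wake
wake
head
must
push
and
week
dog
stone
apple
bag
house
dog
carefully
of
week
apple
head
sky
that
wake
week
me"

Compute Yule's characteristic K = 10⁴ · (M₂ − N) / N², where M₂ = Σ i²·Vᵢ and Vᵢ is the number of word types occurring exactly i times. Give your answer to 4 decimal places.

Frequencies: week:11, wake:5, and:2, push:2, carefully:2, head:2, dog:2, apple:2, forget:1, cup:1, sad:1, snow:1, letter:1, big:1, he:1, morning:1, although:1, voice:1, must:1, stone:1, … (6 more, each freq 1)
N = 46. Frequency spectrum: V_1=18, V_2=6, V_5=1, V_11=1
M₂ = 1²·18 + 2²·6 + 5²·1 + 11²·1 = 188
K = 10000 × (188 − 46) / 46² = 671.0775

671.0775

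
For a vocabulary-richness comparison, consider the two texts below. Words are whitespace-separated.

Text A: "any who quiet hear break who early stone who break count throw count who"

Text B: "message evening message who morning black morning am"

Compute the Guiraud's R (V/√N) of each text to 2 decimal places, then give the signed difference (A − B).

A: V=9, N=14, R=2.41
B: V=6, N=8, R=2.12
Difference = 2.41 − 2.12 = 0.29

0.29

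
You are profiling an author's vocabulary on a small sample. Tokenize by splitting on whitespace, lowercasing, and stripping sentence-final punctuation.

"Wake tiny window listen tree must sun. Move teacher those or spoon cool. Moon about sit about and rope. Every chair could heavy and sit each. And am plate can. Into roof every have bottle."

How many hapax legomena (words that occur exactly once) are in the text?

26

Frequencies: and:3, about:2, sit:2, every:2, wake:1, tiny:1, window:1, listen:1, tree:1, must:1, sun:1, move:1, teacher:1, those:1, or:1, spoon:1, cool:1, moon:1, rope:1, chair:1, … (10 more, each freq 1)
Hapax (freq=1): am, bottle, can, chair, cool, could, each, have, heavy, into, listen, moon, move, must, or, plate, roof, rope, spoon, sun, teacher, those, tiny, tree, wake, window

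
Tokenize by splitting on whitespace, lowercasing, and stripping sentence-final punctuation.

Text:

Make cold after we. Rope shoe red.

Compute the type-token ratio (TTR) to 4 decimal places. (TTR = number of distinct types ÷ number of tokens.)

N = 7 tokens, V = 7 types.
TTR = V / N = 7 / 7 = 1.0000

1.0000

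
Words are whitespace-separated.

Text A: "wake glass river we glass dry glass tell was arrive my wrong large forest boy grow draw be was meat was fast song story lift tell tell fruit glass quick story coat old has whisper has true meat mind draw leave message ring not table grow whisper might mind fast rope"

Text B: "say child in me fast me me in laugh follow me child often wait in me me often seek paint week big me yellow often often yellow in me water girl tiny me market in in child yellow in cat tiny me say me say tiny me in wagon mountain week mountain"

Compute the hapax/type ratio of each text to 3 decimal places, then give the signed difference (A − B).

A: hapax=25, V=36, ratio=0.694
B: hapax=12, V=21, ratio=0.571
Difference = 0.694 − 0.571 = 0.123

0.123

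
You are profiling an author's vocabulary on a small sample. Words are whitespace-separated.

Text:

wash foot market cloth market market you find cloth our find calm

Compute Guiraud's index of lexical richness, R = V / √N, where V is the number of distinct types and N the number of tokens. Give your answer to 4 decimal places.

N = 12, V = 8.
√N = 3.464102
R = 8 / 3.464102 = 2.3094

2.3094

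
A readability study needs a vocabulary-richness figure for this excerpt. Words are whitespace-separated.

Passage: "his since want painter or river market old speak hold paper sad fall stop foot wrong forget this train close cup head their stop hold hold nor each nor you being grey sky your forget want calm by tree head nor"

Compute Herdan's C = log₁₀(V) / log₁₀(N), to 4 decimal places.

N = 41, V = 33.
log₁₀(V) = 1.518514, log₁₀(N) = 1.612784
C = 1.518514 / 1.612784 = 0.9415

0.9415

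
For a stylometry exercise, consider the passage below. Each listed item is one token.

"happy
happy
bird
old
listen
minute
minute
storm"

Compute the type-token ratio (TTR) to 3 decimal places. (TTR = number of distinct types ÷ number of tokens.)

N = 8 tokens, V = 6 types.
TTR = V / N = 6 / 8 = 0.750

0.750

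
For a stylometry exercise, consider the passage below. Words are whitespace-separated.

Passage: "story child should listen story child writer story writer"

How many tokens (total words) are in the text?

9

Tokens: story, child, should, listen, story, child, writer, story, writer
N = 9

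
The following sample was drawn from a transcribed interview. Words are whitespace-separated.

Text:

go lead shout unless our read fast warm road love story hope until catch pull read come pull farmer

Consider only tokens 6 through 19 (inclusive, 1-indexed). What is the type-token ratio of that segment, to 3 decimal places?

0.857

Segment tokens 6–19: read, fast, warm, road, love, story, hope, until, catch, pull, read, come, pull, farmer
Segment N = 14, segment V = 12.
TTR = 12 / 14 = 0.857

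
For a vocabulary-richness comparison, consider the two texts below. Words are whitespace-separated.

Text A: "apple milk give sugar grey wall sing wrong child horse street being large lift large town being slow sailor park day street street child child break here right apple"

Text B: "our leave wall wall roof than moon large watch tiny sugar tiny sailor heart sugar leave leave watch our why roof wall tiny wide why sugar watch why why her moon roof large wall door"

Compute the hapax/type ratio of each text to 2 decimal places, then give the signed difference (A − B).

A: hapax=17, V=22, ratio=0.77
B: hapax=6, V=16, ratio=0.38
Difference = 0.77 − 0.38 = 0.39

0.39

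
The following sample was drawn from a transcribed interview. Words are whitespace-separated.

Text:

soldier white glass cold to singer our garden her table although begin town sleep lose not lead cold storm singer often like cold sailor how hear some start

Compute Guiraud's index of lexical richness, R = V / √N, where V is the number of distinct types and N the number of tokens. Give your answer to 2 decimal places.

4.72

N = 28, V = 25.
√N = 5.291503
R = 25 / 5.291503 = 4.72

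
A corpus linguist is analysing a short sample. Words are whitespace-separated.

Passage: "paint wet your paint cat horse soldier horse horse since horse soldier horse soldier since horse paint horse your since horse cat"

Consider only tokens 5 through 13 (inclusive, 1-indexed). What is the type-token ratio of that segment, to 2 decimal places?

0.44

Segment tokens 5–13: cat, horse, soldier, horse, horse, since, horse, soldier, horse
Segment N = 9, segment V = 4.
TTR = 4 / 9 = 0.44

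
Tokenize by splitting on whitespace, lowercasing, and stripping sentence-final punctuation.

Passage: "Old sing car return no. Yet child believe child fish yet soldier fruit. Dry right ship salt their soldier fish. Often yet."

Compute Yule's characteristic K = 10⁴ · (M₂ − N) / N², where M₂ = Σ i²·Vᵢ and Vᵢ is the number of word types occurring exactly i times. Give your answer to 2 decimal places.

247.93

Frequencies: yet:3, child:2, fish:2, soldier:2, old:1, sing:1, car:1, return:1, no:1, believe:1, fruit:1, dry:1, right:1, ship:1, salt:1, their:1, often:1
N = 22. Frequency spectrum: V_1=13, V_2=3, V_3=1
M₂ = 1²·13 + 2²·3 + 3²·1 = 34
K = 10000 × (34 − 22) / 22² = 247.93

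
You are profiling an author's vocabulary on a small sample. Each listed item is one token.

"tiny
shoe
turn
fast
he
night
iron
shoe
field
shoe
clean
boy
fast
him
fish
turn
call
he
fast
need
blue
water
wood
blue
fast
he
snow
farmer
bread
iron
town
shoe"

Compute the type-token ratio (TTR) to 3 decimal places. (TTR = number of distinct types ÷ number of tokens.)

N = 32 tokens, V = 21 types.
TTR = V / N = 21 / 32 = 0.656

0.656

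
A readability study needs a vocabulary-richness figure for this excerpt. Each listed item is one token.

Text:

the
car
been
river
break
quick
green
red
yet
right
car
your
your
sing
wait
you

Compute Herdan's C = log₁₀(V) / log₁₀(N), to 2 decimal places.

0.95

N = 16, V = 14.
log₁₀(V) = 1.146128, log₁₀(N) = 1.204120
C = 1.146128 / 1.204120 = 0.95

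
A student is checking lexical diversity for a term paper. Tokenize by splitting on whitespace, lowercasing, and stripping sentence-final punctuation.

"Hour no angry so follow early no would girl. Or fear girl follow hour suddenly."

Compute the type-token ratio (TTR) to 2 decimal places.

N = 15 tokens, V = 11 types.
TTR = V / N = 11 / 15 = 0.73

0.73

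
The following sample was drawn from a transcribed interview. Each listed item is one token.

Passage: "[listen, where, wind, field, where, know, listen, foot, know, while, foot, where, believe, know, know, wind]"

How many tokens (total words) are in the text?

16

Tokens: listen, where, wind, field, where, know, listen, foot, know, while, foot, where, believe, know, know, wind
N = 16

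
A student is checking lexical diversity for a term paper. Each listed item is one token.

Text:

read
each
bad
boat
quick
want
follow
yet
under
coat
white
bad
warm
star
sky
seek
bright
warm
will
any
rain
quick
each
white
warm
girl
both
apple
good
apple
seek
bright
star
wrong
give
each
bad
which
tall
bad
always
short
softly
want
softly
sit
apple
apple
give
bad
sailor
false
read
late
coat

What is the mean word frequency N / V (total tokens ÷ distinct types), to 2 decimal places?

N = 55 tokens, V = 34 types.
Mean frequency = N / V = 55 / 34 = 1.62

1.62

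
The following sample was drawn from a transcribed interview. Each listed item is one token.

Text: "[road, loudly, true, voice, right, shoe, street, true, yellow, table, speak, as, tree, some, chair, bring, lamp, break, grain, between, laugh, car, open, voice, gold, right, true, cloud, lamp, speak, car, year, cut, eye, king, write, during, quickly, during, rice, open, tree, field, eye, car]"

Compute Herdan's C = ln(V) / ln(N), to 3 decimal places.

N = 45, V = 33.
ln(V) = 3.496508, ln(N) = 3.806662
C = 3.496508 / 3.806662 = 0.919

0.919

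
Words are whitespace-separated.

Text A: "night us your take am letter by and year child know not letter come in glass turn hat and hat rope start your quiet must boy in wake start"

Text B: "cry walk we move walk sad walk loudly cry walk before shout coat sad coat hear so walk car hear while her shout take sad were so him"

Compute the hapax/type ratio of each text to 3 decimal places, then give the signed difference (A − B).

0.151

A: hapax=17, V=23, ratio=0.739
B: hapax=10, V=17, ratio=0.588
Difference = 0.739 − 0.588 = 0.151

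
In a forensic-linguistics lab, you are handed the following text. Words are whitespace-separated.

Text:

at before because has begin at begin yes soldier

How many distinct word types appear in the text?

7

Distinct types: {at, because, before, begin, has, soldier, yes}
V = 7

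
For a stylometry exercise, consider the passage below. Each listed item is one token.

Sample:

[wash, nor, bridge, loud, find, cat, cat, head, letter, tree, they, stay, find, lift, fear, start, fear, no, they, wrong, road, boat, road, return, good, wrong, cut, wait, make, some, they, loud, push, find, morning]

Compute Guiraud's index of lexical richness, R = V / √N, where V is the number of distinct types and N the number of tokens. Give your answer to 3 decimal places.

N = 35, V = 26.
√N = 5.916080
R = 26 / 5.916080 = 4.395

4.395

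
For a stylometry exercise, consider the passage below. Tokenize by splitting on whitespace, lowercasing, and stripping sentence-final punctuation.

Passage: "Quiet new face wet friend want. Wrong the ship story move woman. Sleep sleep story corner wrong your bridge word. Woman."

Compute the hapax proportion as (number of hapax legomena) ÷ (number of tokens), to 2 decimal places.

Frequencies: wrong:2, story:2, woman:2, sleep:2, quiet:1, new:1, face:1, wet:1, friend:1, want:1, the:1, ship:1, move:1, corner:1, your:1, bridge:1, word:1
Hapax count = 13; token count = 21.
Ratio = 13 / 21 = 0.62

0.62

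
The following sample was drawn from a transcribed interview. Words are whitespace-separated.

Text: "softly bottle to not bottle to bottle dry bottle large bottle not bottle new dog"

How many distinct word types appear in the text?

Distinct types: {bottle, dog, dry, large, new, not, softly, to}
V = 8

8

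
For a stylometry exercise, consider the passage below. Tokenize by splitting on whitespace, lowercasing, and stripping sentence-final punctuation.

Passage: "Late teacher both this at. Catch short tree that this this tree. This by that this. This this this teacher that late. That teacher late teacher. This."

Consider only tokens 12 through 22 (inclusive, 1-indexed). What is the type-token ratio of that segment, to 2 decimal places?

Segment tokens 12–22: tree, this, by, that, this, this, this, this, teacher, that, late
Segment N = 11, segment V = 6.
TTR = 6 / 11 = 0.55

0.55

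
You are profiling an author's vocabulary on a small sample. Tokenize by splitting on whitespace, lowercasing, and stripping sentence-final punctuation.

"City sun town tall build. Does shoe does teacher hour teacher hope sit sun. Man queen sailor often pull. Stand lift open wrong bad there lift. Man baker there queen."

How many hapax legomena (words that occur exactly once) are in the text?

16

Frequencies: sun:2, does:2, teacher:2, man:2, queen:2, lift:2, there:2, city:1, town:1, tall:1, build:1, shoe:1, hour:1, hope:1, sit:1, sailor:1, often:1, pull:1, stand:1, open:1, … (3 more, each freq 1)
Hapax (freq=1): bad, baker, build, city, hope, hour, often, open, pull, sailor, shoe, sit, stand, tall, town, wrong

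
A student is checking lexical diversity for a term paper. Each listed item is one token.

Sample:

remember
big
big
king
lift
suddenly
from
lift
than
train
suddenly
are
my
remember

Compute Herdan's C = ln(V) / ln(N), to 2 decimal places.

0.87

N = 14, V = 10.
ln(V) = 2.302585, ln(N) = 2.639057
C = 2.302585 / 2.639057 = 0.87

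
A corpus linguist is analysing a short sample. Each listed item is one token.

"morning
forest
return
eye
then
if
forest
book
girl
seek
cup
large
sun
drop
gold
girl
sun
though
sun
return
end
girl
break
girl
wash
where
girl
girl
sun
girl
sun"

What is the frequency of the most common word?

Frequencies: girl:7, sun:5, forest:2, return:2, morning:1, eye:1, then:1, if:1, book:1, seek:1, cup:1, large:1, drop:1, gold:1, though:1, end:1, break:1, wash:1, where:1
Most common: 'girl' with frequency 7.

7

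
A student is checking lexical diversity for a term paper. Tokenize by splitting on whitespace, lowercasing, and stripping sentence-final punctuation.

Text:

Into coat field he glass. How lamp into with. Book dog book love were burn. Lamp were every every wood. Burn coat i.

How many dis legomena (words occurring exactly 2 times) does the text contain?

7

Frequencies: into:2, coat:2, lamp:2, book:2, were:2, burn:2, every:2, field:1, he:1, glass:1, how:1, with:1, dog:1, love:1, wood:1, i:1
Words with frequency 2: book, burn, coat, every, into, lamp, were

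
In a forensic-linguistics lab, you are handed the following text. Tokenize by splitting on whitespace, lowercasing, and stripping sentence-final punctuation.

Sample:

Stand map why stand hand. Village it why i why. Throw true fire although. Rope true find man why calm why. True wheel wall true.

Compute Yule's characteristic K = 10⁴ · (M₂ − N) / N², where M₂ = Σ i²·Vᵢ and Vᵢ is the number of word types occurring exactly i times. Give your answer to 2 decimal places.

544.00

Frequencies: why:5, true:4, stand:2, map:1, hand:1, village:1, it:1, i:1, throw:1, fire:1, although:1, rope:1, find:1, man:1, calm:1, wheel:1, wall:1
N = 25. Frequency spectrum: V_1=14, V_2=1, V_4=1, V_5=1
M₂ = 1²·14 + 2²·1 + 4²·1 + 5²·1 = 59
K = 10000 × (59 − 25) / 25² = 544.00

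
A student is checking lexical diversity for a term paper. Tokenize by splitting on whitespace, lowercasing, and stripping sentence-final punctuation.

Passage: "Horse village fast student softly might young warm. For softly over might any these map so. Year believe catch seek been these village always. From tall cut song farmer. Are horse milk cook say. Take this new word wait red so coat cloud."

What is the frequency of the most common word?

2

Frequencies: horse:2, village:2, softly:2, might:2, these:2, so:2, fast:1, student:1, young:1, warm:1, for:1, over:1, any:1, map:1, year:1, believe:1, catch:1, seek:1, been:1, always:1, … (17 more, each freq 1)
Most common: 'horse' with frequency 2.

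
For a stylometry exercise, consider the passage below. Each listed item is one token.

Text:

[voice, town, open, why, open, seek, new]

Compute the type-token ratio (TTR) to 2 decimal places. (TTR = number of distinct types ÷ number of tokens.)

N = 7 tokens, V = 6 types.
TTR = V / N = 6 / 7 = 0.86

0.86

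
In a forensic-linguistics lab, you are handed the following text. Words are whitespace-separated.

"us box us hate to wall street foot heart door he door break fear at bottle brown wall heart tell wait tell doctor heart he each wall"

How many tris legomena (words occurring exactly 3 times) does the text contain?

Frequencies: wall:3, heart:3, us:2, door:2, he:2, tell:2, box:1, hate:1, to:1, street:1, foot:1, break:1, fear:1, at:1, bottle:1, brown:1, wait:1, doctor:1, each:1
Words with frequency 3: heart, wall

2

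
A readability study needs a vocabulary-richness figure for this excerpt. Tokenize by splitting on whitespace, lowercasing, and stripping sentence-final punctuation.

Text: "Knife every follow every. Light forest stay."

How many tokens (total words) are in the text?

Tokens: knife, every, follow, every, light, forest, stay
N = 7

7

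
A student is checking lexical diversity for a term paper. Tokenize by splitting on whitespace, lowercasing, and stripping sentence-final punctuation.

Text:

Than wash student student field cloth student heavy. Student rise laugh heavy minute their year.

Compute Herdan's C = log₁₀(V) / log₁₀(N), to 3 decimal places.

N = 15, V = 11.
log₁₀(V) = 1.041393, log₁₀(N) = 1.176091
C = 1.041393 / 1.176091 = 0.885

0.885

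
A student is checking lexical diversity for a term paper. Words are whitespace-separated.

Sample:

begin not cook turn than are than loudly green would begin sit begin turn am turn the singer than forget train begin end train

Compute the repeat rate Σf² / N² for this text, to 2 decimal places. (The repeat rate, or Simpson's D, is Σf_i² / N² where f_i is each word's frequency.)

Frequencies: begin:4, turn:3, than:3, train:2, not:1, cook:1, are:1, loudly:1, green:1, would:1, sit:1, am:1, the:1, singer:1, forget:1, end:1
Σf² = 50; N² = 576
Repeat rate = 50 / 576 = 0.09

0.09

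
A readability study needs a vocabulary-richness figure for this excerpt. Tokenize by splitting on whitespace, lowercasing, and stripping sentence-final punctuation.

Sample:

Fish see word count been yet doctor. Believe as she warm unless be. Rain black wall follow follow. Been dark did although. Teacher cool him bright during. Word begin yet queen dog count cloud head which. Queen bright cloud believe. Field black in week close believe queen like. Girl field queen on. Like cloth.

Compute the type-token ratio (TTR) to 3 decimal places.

0.722

N = 54 tokens, V = 39 types.
TTR = V / N = 39 / 54 = 0.722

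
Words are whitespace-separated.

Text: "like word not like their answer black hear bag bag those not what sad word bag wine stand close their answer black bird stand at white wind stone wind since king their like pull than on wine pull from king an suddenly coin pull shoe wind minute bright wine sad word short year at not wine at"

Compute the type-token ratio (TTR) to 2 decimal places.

N = 57 tokens, V = 33 types.
TTR = V / N = 33 / 57 = 0.58

0.58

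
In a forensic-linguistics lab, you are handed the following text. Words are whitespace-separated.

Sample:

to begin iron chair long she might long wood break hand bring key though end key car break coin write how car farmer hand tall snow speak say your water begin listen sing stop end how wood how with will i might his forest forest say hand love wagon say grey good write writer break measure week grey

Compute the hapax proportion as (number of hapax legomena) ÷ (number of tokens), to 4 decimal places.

0.4483

Frequencies: break:3, hand:3, how:3, say:3, begin:2, long:2, might:2, wood:2, key:2, end:2, car:2, write:2, forest:2, grey:2, to:1, iron:1, chair:1, she:1, bring:1, though:1, … (20 more, each freq 1)
Hapax count = 26; token count = 58.
Ratio = 26 / 58 = 0.4483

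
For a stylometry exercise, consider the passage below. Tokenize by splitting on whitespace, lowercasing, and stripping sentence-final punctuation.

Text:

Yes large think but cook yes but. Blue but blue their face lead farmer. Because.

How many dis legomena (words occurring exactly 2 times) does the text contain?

2

Frequencies: but:3, yes:2, blue:2, large:1, think:1, cook:1, their:1, face:1, lead:1, farmer:1, because:1
Words with frequency 2: blue, yes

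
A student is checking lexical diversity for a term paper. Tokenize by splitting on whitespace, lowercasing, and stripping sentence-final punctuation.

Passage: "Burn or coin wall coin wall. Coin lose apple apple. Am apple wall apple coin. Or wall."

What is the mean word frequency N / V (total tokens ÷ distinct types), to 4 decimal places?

2.4286

N = 17 tokens, V = 7 types.
Mean frequency = N / V = 17 / 7 = 2.4286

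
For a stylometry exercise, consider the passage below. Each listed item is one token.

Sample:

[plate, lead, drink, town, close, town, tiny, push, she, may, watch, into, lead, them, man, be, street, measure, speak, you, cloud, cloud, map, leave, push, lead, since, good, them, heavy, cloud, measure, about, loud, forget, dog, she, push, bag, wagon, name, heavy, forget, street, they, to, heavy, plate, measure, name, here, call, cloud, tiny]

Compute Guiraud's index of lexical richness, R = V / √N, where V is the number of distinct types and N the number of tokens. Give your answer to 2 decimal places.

4.76

N = 54, V = 35.
√N = 7.348469
R = 35 / 7.348469 = 4.76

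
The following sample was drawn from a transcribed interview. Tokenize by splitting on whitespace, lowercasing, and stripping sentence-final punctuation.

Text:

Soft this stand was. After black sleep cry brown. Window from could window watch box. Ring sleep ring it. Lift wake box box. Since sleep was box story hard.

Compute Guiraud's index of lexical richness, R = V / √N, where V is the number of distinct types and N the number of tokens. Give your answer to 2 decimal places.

3.90

N = 29, V = 21.
√N = 5.385165
R = 21 / 5.385165 = 3.90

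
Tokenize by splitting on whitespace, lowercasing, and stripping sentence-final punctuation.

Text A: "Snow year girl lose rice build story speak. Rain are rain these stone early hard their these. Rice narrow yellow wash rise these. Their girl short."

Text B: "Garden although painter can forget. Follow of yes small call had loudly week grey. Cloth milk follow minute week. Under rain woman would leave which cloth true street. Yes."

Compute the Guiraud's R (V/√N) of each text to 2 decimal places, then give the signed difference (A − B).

A: V=20, N=26, R=3.92
B: V=25, N=29, R=4.64
Difference = 3.92 − 4.64 = -0.72

-0.72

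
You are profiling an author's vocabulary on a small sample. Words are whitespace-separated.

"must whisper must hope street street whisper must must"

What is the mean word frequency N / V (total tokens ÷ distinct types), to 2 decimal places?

2.25

N = 9 tokens, V = 4 types.
Mean frequency = N / V = 9 / 4 = 2.25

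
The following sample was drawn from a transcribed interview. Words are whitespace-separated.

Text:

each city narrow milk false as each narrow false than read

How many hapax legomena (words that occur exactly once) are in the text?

Frequencies: each:2, narrow:2, false:2, city:1, milk:1, as:1, than:1, read:1
Hapax (freq=1): as, city, milk, read, than

5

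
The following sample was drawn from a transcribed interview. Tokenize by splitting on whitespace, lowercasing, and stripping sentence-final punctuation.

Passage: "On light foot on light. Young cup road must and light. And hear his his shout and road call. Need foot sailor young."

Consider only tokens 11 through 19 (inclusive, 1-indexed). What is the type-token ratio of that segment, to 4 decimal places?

Segment tokens 11–19: light, and, hear, his, his, shout, and, road, call
Segment N = 9, segment V = 7.
TTR = 7 / 9 = 0.7778

0.7778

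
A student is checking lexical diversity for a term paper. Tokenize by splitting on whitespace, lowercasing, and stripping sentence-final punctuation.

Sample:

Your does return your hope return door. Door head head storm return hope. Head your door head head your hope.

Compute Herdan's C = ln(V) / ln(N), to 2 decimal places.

0.65

N = 20, V = 7.
ln(V) = 1.945910, ln(N) = 2.995732
C = 1.945910 / 2.995732 = 0.65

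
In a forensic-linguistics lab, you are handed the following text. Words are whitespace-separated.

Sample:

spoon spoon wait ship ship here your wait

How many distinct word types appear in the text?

5

Distinct types: {here, ship, spoon, wait, your}
V = 5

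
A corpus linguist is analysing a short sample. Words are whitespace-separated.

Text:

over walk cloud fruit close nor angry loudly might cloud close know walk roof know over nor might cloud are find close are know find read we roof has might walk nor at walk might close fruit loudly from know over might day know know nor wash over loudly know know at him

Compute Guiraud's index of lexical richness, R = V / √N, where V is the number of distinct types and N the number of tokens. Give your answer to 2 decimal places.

N = 53, V = 21.
√N = 7.280110
R = 21 / 7.280110 = 2.88

2.88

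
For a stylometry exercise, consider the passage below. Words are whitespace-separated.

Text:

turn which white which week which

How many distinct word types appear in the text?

4

Distinct types: {turn, week, which, white}
V = 4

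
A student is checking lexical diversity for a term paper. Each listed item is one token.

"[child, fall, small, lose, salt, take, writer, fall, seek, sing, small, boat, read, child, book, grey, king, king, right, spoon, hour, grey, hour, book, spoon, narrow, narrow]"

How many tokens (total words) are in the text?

Tokens: child, fall, small, lose, salt, take, writer, fall, seek, sing, small, boat, read, child, book, grey, king, king, right, spoon, hour, grey, hour, book, spoon, narrow, narrow
N = 27

27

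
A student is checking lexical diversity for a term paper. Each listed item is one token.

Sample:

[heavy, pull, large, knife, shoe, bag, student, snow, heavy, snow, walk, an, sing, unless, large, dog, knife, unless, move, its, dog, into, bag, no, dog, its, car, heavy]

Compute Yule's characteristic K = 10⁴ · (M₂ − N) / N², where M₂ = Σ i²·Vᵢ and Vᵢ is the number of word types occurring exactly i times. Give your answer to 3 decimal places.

306.122

Frequencies: heavy:3, dog:3, large:2, knife:2, bag:2, snow:2, unless:2, its:2, pull:1, shoe:1, student:1, walk:1, an:1, sing:1, move:1, into:1, no:1, car:1
N = 28. Frequency spectrum: V_1=10, V_2=6, V_3=2
M₂ = 1²·10 + 2²·6 + 3²·2 = 52
K = 10000 × (52 − 28) / 28² = 306.122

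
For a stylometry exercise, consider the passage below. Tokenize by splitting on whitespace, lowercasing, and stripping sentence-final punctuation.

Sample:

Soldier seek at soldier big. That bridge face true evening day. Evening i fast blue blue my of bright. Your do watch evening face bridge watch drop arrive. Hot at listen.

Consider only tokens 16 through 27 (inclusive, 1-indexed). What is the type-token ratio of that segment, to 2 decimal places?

Segment tokens 16–27: blue, my, of, bright, your, do, watch, evening, face, bridge, watch, drop
Segment N = 12, segment V = 11.
TTR = 11 / 12 = 0.92

0.92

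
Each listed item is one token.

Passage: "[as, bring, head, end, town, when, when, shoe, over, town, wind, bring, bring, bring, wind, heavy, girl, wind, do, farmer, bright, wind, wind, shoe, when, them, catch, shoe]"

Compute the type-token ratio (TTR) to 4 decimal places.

0.5714

N = 28 tokens, V = 16 types.
TTR = V / N = 16 / 28 = 0.5714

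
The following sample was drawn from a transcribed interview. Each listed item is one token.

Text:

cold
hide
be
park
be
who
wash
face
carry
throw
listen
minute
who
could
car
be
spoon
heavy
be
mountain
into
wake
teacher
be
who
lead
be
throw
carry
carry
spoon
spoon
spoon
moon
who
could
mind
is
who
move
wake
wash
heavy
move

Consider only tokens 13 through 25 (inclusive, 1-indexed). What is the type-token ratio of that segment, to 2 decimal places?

0.77

Segment tokens 13–25: who, could, car, be, spoon, heavy, be, mountain, into, wake, teacher, be, who
Segment N = 13, segment V = 10.
TTR = 10 / 13 = 0.77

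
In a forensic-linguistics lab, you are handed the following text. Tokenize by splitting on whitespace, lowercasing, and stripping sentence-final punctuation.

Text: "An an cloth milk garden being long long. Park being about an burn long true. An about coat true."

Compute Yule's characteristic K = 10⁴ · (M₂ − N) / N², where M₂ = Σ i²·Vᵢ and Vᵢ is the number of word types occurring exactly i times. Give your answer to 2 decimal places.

Frequencies: an:4, long:3, being:2, about:2, true:2, cloth:1, milk:1, garden:1, park:1, burn:1, coat:1
N = 19. Frequency spectrum: V_1=6, V_2=3, V_3=1, V_4=1
M₂ = 1²·6 + 2²·3 + 3²·1 + 4²·1 = 43
K = 10000 × (43 − 19) / 19² = 664.82

664.82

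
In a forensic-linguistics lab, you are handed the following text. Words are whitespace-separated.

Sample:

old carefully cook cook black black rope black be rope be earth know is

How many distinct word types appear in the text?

Distinct types: {be, black, carefully, cook, earth, is, know, old, rope}
V = 9

9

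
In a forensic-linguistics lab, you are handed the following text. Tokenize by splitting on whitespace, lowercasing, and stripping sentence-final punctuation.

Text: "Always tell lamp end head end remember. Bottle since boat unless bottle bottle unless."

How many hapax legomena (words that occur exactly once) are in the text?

7

Frequencies: bottle:3, end:2, unless:2, always:1, tell:1, lamp:1, head:1, remember:1, since:1, boat:1
Hapax (freq=1): always, boat, head, lamp, remember, since, tell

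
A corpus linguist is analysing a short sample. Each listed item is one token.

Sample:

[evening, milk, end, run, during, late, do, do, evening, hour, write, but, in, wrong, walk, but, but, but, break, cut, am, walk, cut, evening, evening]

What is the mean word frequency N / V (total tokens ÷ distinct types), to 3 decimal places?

1.563

N = 25 tokens, V = 16 types.
Mean frequency = N / V = 25 / 16 = 1.563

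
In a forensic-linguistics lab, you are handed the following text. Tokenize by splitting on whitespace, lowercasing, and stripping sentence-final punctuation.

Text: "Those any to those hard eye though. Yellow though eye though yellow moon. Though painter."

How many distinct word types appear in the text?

9

Distinct types: {any, eye, hard, moon, painter, those, though, to, yellow}
V = 9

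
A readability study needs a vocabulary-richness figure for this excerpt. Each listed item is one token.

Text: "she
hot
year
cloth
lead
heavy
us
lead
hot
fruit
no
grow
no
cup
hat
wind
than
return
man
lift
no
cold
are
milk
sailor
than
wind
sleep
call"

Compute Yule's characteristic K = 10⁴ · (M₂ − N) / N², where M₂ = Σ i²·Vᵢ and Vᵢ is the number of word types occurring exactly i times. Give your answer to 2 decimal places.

166.47

Frequencies: no:3, hot:2, lead:2, wind:2, than:2, she:1, year:1, cloth:1, heavy:1, us:1, fruit:1, grow:1, cup:1, hat:1, return:1, man:1, lift:1, cold:1, are:1, milk:1, … (3 more, each freq 1)
N = 29. Frequency spectrum: V_1=18, V_2=4, V_3=1
M₂ = 1²·18 + 2²·4 + 3²·1 = 43
K = 10000 × (43 − 29) / 29² = 166.47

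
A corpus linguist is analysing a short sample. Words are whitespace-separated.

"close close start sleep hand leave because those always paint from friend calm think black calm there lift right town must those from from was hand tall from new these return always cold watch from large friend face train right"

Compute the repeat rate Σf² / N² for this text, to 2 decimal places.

0.05

Frequencies: from:5, close:2, hand:2, those:2, always:2, friend:2, calm:2, right:2, start:1, sleep:1, leave:1, because:1, paint:1, think:1, black:1, there:1, lift:1, town:1, must:1, was:1, … (9 more, each freq 1)
Σf² = 74; N² = 1600
Repeat rate = 74 / 1600 = 0.05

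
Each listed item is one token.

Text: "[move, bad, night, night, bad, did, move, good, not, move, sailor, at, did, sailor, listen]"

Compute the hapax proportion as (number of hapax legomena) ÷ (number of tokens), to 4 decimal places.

0.2667

Frequencies: move:3, bad:2, night:2, did:2, sailor:2, good:1, not:1, at:1, listen:1
Hapax count = 4; token count = 15.
Ratio = 4 / 15 = 0.2667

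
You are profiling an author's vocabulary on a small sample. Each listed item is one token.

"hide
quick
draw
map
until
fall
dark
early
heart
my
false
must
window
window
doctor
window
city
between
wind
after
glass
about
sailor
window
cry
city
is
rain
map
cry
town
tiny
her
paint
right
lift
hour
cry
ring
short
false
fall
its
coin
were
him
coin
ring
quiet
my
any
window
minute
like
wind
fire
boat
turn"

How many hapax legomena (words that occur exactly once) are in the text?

34

Frequencies: window:5, cry:3, map:2, fall:2, my:2, false:2, city:2, wind:2, ring:2, coin:2, hide:1, quick:1, draw:1, until:1, dark:1, early:1, heart:1, must:1, doctor:1, between:1, … (24 more, each freq 1)
Hapax (freq=1): about, after, any, between, boat, dark, doctor, draw, early, fire, glass, heart, her, hide, him, hour, is, its, lift, like, minute, must, paint, quick, quiet, rain, right, sailor, short, tiny, town, turn, until, were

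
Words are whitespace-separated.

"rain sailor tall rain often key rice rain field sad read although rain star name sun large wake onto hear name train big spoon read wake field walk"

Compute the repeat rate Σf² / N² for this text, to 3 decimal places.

Frequencies: rain:4, field:2, read:2, name:2, wake:2, sailor:1, tall:1, often:1, key:1, rice:1, sad:1, although:1, star:1, sun:1, large:1, onto:1, hear:1, train:1, big:1, spoon:1, … (1 more, each freq 1)
Σf² = 48; N² = 784
Repeat rate = 48 / 784 = 0.061

0.061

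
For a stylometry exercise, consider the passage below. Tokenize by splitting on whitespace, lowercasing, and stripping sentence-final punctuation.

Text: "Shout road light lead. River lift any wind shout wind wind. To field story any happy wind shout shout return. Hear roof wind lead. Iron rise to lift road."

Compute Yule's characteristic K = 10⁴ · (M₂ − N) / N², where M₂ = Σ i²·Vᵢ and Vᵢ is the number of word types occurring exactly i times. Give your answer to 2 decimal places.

499.41

Frequencies: wind:5, shout:4, road:2, lead:2, lift:2, any:2, to:2, light:1, river:1, field:1, story:1, happy:1, return:1, hear:1, roof:1, iron:1, rise:1
N = 29. Frequency spectrum: V_1=10, V_2=5, V_4=1, V_5=1
M₂ = 1²·10 + 2²·5 + 4²·1 + 5²·1 = 71
K = 10000 × (71 − 29) / 29² = 499.41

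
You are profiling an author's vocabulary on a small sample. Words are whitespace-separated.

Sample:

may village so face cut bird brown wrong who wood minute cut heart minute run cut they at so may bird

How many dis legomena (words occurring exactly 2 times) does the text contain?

4

Frequencies: cut:3, may:2, so:2, bird:2, minute:2, village:1, face:1, brown:1, wrong:1, who:1, wood:1, heart:1, run:1, they:1, at:1
Words with frequency 2: bird, may, minute, so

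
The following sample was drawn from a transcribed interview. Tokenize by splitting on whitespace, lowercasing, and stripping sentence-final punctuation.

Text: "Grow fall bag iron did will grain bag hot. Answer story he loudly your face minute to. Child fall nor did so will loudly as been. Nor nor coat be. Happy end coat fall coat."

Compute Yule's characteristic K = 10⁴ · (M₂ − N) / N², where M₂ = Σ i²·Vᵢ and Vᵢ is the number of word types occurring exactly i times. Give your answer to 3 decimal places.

212.245

Frequencies: fall:3, nor:3, coat:3, bag:2, did:2, will:2, loudly:2, grow:1, iron:1, grain:1, hot:1, answer:1, story:1, he:1, your:1, face:1, minute:1, to:1, child:1, so:1, … (5 more, each freq 1)
N = 35. Frequency spectrum: V_1=18, V_2=4, V_3=3
M₂ = 1²·18 + 2²·4 + 3²·3 = 61
K = 10000 × (61 − 35) / 35² = 212.245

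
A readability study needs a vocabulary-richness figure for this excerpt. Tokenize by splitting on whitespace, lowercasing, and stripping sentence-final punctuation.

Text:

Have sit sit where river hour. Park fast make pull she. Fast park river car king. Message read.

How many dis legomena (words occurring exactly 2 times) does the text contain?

4

Frequencies: sit:2, river:2, park:2, fast:2, have:1, where:1, hour:1, make:1, pull:1, she:1, car:1, king:1, message:1, read:1
Words with frequency 2: fast, park, river, sit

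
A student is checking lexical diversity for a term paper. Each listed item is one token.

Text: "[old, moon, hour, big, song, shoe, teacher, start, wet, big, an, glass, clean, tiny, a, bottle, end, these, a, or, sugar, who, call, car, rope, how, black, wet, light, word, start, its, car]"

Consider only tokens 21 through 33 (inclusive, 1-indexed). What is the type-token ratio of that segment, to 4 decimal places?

0.9231

Segment tokens 21–33: sugar, who, call, car, rope, how, black, wet, light, word, start, its, car
Segment N = 13, segment V = 12.
TTR = 12 / 13 = 0.9231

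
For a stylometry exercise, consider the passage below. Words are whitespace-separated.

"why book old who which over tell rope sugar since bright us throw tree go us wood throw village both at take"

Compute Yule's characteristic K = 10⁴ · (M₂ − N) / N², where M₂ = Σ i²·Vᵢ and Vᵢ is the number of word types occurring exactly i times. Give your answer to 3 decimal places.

82.645

Frequencies: us:2, throw:2, why:1, book:1, old:1, who:1, which:1, over:1, tell:1, rope:1, sugar:1, since:1, bright:1, tree:1, go:1, wood:1, village:1, both:1, at:1, take:1
N = 22. Frequency spectrum: V_1=18, V_2=2
M₂ = 1²·18 + 2²·2 = 26
K = 10000 × (26 − 22) / 22² = 82.645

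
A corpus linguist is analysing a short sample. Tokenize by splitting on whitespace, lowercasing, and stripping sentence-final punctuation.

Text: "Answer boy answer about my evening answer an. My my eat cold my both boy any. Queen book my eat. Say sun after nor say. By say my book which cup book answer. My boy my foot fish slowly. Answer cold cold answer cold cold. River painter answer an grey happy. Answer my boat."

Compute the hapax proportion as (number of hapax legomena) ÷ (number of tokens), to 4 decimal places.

0.3519

Frequencies: my:9, answer:8, cold:5, boy:3, book:3, say:3, an:2, eat:2, about:1, evening:1, both:1, any:1, queen:1, sun:1, after:1, nor:1, by:1, which:1, cup:1, foot:1, … (7 more, each freq 1)
Hapax count = 19; token count = 54.
Ratio = 19 / 54 = 0.3519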